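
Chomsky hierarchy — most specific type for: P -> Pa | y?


Left-linear: every RHS is a terminal or one nonterminal followed by a terminal
Classification: Type 3 (Regular)


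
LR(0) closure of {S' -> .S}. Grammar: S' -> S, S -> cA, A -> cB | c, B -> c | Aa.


Start: S' -> .S
For each item with dot before a nonterminal B, add B -> .γ for every B-production
Closure: [S' -> .S, S -> .cA]


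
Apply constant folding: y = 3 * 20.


3 * 20 = 60 at compile time
Optimized: y = 60


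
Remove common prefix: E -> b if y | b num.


Common prefix: 'b'
Factored: E -> b E', E' -> if y | num


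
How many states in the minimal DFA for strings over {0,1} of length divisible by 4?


Track length mod 4: states 0..3, accept at 0
Minimal DFA: 4 states


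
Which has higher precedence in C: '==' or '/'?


'/' is multiplicative (level 10); '==' is equality (level 6)
Higher level binds tighter
'/' has higher precedence than '=='


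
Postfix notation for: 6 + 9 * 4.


* has higher precedence, evaluate 9*4 first
Postfix: 6 9 4 * +


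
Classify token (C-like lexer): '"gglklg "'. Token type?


Pattern: double-quoted sequence
Type: STRING_LITERAL


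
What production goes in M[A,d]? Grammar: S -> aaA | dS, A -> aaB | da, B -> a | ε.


For [A, d]: 'd' ∈ FIRST(da)
Entry: A -> da


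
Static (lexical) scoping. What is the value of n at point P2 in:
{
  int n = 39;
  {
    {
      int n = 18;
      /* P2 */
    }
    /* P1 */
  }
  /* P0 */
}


n declared in the same block as P2
n = 18


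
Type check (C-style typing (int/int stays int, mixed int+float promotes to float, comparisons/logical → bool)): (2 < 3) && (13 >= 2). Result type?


Operand types: bool && bool
Rule: logical operators take bool operands and yield bool
Result type: bool


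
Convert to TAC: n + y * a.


Break into single-operator statements:
t1 = y * a
t2 = n + t1


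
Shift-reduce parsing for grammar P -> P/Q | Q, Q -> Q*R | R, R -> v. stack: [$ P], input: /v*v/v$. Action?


shift '/' to continue P -> P/Q
Action: shift


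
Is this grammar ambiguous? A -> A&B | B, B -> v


precedence layered via separate nonterminal B: deterministic
Unambiguous


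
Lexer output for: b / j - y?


Scan left to right, longest-match per lexeme
Tokens: ID(b), OP(/), ID(j), OP(-), ID(y)


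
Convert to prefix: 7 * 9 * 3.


left-to-right (same/higher precedence on left): tree is (* (* 7 9) 3)
Prefix: * * 7 9 3


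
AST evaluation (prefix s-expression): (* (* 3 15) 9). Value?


Evaluate inner: (* 3 15) = 45
Evaluate root: (* 45 9) = 405
Result: 405


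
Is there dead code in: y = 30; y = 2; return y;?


first assignment to y is overwritten before any read
Dead: 'y = 30'


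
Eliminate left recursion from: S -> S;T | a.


Left-recursive alternatives: S;T; non-recursive: a
Introduce S': S -> aS', S' -> ;TS' | ε


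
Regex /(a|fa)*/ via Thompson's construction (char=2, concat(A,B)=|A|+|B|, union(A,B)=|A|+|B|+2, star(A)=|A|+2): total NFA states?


Syntax tree has 3 char leaf(s), 1 union(s), 1 star(s)
chars contribute 3×2 = 6; each union adds +2; each star adds +2
Total: 6 + 2 + 2 = 10 states


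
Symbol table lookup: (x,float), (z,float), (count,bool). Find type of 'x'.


Lookup 'x' → type float


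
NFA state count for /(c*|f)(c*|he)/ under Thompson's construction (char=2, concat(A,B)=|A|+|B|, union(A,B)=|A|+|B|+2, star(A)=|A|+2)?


Syntax tree has 5 char leaf(s), 2 union(s), 2 star(s)
chars contribute 5×2 = 10; each union adds +2; each star adds +2
Total: 10 + 4 + 4 = 18 states


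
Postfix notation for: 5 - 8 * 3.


* has higher precedence, evaluate 8*3 first
Postfix: 5 8 3 * -


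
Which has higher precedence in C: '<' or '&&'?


'<' is relational (level 7); '&&' is logical AND (level 2)
Higher level binds tighter
'<' has higher precedence than '&&'


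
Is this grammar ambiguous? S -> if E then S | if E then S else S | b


dangling else: 'if E then if E then b else b' parses two ways
Ambiguous


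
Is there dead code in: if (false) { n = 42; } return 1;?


condition is constant false, so the whole block is unreachable
Dead: 'if (false) { n = 42; }'


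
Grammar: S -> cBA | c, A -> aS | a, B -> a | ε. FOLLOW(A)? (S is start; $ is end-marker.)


$ ∈ FOLLOW(S). For each A -> αBβ: add FIRST(β)\{ε} to FOLLOW(B); if β nullable, add FOLLOW(A).
FOLLOW(A) = {$}


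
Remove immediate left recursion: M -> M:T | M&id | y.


Left-recursive alternatives: M:T, M&id; non-recursive: y
Introduce M': M -> yM', M' -> :TM' | &idM' | ε


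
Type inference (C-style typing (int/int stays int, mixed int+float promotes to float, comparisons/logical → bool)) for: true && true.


Operand types: bool && bool
Rule: logical operators take bool operands and yield bool
Result type: bool


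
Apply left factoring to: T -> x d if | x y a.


Common prefix: 'x'
Factored: T -> x T', T' -> d if | y a


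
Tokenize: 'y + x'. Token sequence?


Scan left to right, longest-match per lexeme
Tokens: ID(y), OP(+), ID(x)


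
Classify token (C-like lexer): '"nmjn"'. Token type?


Pattern: double-quoted sequence
Type: STRING_LITERAL


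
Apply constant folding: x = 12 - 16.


12 - 16 = -4 at compile time
Optimized: x = -4


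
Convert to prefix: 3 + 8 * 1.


'*' binds tighter: tree is (+ 3 (* 8 1))
Prefix: + 3 * 8 1


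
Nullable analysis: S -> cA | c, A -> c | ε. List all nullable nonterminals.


A nonterminal is nullable iff some alternative derives ε (directly, or every symbol in it is nullable)
Nullable: {A}


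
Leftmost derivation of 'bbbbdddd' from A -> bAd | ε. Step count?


Derivation: A => bAd => bbAdd => bbbAddd => bbbbAdddd => bbbbdddd
Steps: 5


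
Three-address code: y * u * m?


Break into single-operator statements:
t1 = y * u
t2 = t1 * m


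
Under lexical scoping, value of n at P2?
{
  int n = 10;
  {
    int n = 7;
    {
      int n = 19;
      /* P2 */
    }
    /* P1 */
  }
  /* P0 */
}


n declared in the same block as P2
n = 19


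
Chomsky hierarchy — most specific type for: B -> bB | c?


Right-linear: every RHS is a terminal or a terminal followed by one nonterminal
Classification: Type 3 (Regular)


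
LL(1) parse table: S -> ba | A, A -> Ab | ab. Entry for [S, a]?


For [S, a]: 'a' ∈ FIRST(A)
Entry: S -> A


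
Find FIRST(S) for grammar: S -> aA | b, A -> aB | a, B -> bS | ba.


Per alternative of S: FIRST(aA) = {a}; FIRST(b) = {b}
FIRST(S) = {a, b}


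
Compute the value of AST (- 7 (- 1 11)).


Evaluate inner: (- 1 11) = -10
Evaluate root: (- 7 -10) = 17
Result: 17


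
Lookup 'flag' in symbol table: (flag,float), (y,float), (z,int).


Lookup 'flag' → type float


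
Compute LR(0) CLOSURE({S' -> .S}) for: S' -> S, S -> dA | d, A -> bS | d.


Start: S' -> .S
For each item with dot before a nonterminal B, add B -> .γ for every B-production
Closure: [S' -> .S, S -> .dA, S -> .d]


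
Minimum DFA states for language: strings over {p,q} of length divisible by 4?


Track length mod 4: states 0..3, accept at 0
Minimal DFA: 4 states


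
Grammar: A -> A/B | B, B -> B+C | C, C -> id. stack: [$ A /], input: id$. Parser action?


no handle ('A/' is not any RHS); shift 'id'
Action: shift


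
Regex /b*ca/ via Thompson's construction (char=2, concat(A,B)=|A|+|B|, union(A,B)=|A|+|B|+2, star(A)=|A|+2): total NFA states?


Syntax tree has 3 char leaf(s), 0 union(s), 1 star(s)
chars contribute 3×2 = 6; each union adds +2; each star adds +2
Total: 6 + 0 + 2 = 8 states


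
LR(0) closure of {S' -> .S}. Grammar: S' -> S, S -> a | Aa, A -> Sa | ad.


Start: S' -> .S
For each item with dot before a nonterminal B, add B -> .γ for every B-production
Closure: [S' -> .S, S -> .a, S -> .Aa, A -> .Sa, A -> .ad]


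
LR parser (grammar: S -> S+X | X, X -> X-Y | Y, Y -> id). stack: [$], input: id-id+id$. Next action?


no handle on stack; shift 'id'
Action: shift


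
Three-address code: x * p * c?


Break into single-operator statements:
t1 = x * p
t2 = t1 * c


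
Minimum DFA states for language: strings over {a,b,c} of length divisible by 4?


Track length mod 4: states 0..3, accept at 0
Minimal DFA: 4 states


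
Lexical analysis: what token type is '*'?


Pattern: operator symbol
Type: OPERATOR


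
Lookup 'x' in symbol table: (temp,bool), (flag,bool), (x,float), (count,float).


Lookup 'x' → type float


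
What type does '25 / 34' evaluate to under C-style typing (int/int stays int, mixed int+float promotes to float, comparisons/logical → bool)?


Operand types: int / int
Rule: mixed int/float promotes to float; int/int stays int
Result type: int


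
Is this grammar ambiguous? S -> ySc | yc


balanced y^n…c^n: each string has a unique parse
Unambiguous


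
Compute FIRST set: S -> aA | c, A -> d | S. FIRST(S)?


Per alternative of S: FIRST(aA) = {a}; FIRST(c) = {c}
FIRST(S) = {a, c}


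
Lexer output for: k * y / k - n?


Scan left to right, longest-match per lexeme
Tokens: ID(k), OP(*), ID(y), OP(/), ID(k), OP(-), ID(n)


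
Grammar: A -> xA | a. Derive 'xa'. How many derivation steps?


Derivation: A => xA => xa
Steps: 2


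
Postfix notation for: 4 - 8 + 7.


Left to right (same or higher precedence on left)
Postfix: 4 8 - 7 +


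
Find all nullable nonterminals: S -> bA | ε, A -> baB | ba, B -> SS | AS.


A nonterminal is nullable iff some alternative derives ε (directly, or every symbol in it is nullable)
Nullable: {B, S}


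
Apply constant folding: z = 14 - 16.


14 - 16 = -2 at compile time
Optimized: z = -2


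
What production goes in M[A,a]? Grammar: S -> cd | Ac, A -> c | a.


For [A, a]: 'a' ∈ FIRST(a)
Entry: A -> a


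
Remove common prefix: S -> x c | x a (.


Common prefix: 'x'
Factored: S -> x S', S' -> c | a (


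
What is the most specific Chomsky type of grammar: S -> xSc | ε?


Single nonterminal LHS, but x^n c^n is not regular
Classification: Type 2 (Context-Free)


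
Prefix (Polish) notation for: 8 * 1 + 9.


left-to-right (same/higher precedence on left): tree is (+ (* 8 1) 9)
Prefix: + * 8 1 9


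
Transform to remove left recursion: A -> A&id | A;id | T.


Left-recursive alternatives: A&id, A;id; non-recursive: T
Introduce A': A -> TA', A' -> &idA' | ;idA' | ε


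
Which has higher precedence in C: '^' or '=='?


'==' is equality (level 6); '^' is bitwise XOR (level 4)
Higher level binds tighter
'==' has higher precedence than '^'


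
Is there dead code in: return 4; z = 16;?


statement follows a return and is unreachable
Dead: 'z = 16'


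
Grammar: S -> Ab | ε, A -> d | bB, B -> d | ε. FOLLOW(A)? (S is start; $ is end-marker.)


$ ∈ FOLLOW(S). For each A -> αBβ: add FIRST(β)\{ε} to FOLLOW(B); if β nullable, add FOLLOW(A).
FOLLOW(A) = {b}


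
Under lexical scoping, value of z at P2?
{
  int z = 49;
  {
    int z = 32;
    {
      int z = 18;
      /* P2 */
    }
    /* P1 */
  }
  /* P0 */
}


z declared in the same block as P2
z = 18


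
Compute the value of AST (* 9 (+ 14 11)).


Evaluate inner: (+ 14 11) = 25
Evaluate root: (* 9 25) = 225
Result: 225


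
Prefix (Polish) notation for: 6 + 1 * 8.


'*' binds tighter: tree is (+ 6 (* 1 8))
Prefix: + 6 * 1 8


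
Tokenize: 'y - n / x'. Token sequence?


Scan left to right, longest-match per lexeme
Tokens: ID(y), OP(-), ID(n), OP(/), ID(x)


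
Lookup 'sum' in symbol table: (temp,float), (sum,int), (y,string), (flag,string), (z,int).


Lookup 'sum' → type int


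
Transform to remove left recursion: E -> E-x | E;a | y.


Left-recursive alternatives: E-x, E;a; non-recursive: y
Introduce E': E -> yE', E' -> -xE' | ;aE' | ε


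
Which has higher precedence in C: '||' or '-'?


'-' is additive (level 9); '||' is logical OR (level 1)
Higher level binds tighter
'-' has higher precedence than '||'


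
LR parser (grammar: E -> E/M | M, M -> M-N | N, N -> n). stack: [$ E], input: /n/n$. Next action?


shift '/' to continue E -> E/M
Action: shift


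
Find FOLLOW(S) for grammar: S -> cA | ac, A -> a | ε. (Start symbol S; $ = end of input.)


$ ∈ FOLLOW(S). For each A -> αBβ: add FIRST(β)\{ε} to FOLLOW(B); if β nullable, add FOLLOW(A).
FOLLOW(S) = {$}


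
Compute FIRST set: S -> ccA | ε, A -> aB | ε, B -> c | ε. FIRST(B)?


Per alternative of B: FIRST(c) = {c}; FIRST(ε) = {ε}
FIRST(B) = {c, ε}


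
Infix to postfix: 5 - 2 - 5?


Left to right (same or higher precedence on left)
Postfix: 5 2 - 5 -


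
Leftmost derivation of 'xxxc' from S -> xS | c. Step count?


Derivation: S => xS => xxS => xxxS => xxxc
Steps: 4


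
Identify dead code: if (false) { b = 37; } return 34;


condition is constant false, so the whole block is unreachable
Dead: 'if (false) { b = 37; }'


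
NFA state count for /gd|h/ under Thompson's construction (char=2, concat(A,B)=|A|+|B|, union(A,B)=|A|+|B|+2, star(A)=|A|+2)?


Syntax tree has 3 char leaf(s), 1 union(s), 0 star(s)
chars contribute 3×2 = 6; each union adds +2; each star adds +2
Total: 6 + 2 + 0 = 8 states


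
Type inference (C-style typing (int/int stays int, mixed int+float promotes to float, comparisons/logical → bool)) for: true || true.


Operand types: bool || bool
Rule: logical operators take bool operands and yield bool
Result type: bool


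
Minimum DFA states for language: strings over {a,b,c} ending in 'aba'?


Track the longest suffix of input matching a prefix of 'aba': 4 classes (prefixes of length 0..3)
Minimal DFA: 4 states


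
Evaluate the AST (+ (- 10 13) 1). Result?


Evaluate inner: (- 10 13) = -3
Evaluate root: (+ -3 1) = -2
Result: -2


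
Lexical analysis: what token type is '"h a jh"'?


Pattern: double-quoted sequence
Type: STRING_LITERAL


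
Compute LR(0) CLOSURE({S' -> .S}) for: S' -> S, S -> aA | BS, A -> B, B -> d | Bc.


Start: S' -> .S
For each item with dot before a nonterminal B, add B -> .γ for every B-production
Closure: [S' -> .S, S -> .aA, S -> .BS, B -> .d, B -> .Bc]


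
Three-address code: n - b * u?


Break into single-operator statements:
t1 = b * u
t2 = n - t1


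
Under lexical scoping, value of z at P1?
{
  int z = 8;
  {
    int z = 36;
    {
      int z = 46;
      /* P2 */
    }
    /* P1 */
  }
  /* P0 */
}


z declared in the same block as P1
z = 36


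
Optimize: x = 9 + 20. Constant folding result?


9 + 20 = 29 at compile time
Optimized: x = 29


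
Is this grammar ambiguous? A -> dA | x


right-linear, alternatives start with distinct terminals 'd' vs 'x': unique leftmost derivation
Unambiguous


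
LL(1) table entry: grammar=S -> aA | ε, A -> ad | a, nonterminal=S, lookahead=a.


For [S, a]: 'a' ∈ FIRST(aA)
Entry: S -> aA


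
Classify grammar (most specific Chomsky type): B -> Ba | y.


Left-linear: every RHS is a terminal or one nonterminal followed by a terminal
Classification: Type 3 (Regular)


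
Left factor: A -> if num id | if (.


Common prefix: 'if'
Factored: A -> if A', A' -> num id | (


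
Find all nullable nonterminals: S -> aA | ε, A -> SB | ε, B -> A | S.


A nonterminal is nullable iff some alternative derives ε (directly, or every symbol in it is nullable)
Nullable: {A, B, S}


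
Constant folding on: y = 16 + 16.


16 + 16 = 32 at compile time
Optimized: y = 32


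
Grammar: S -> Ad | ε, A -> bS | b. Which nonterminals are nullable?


A nonterminal is nullable iff some alternative derives ε (directly, or every symbol in it is nullable)
Nullable: {S}


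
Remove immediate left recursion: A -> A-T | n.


Left-recursive alternatives: A-T; non-recursive: n
Introduce A': A -> nA', A' -> -TA' | ε


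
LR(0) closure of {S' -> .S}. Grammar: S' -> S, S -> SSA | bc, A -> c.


Start: S' -> .S
For each item with dot before a nonterminal B, add B -> .γ for every B-production
Closure: [S' -> .S, S -> .SSA, S -> .bc]


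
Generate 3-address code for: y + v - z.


Break into single-operator statements:
t1 = y + v
t2 = t1 - z


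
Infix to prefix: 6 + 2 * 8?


'*' binds tighter: tree is (+ 6 (* 2 8))
Prefix: + 6 * 2 8


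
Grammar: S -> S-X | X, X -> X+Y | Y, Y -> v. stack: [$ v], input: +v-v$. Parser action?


'v' on top is the handle for Y -> v
Action: reduce (Y -> v)


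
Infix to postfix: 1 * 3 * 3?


Left to right (same or higher precedence on left)
Postfix: 1 3 * 3 *


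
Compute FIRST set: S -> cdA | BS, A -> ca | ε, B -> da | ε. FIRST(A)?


Per alternative of A: FIRST(ca) = {c}; FIRST(ε) = {ε}
FIRST(A) = {c, ε}


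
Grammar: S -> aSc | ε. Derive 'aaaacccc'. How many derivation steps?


Derivation: S => aSc => aaScc => aaaSccc => aaaaScccc => aaaacccc
Steps: 5


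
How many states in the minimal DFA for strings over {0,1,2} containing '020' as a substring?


KMP-style automaton: 3 progress states + 1 absorbing accept = 4
Minimal DFA: 4 states


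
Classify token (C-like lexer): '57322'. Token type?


Pattern: digits only
Type: INTEGER_LITERAL


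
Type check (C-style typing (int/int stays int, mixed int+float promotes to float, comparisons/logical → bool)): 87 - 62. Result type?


Operand types: int - int
Rule: mixed int/float promotes to float; int/int stays int
Result type: int


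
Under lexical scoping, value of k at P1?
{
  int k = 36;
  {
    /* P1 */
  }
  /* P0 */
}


P1's block does not declare k; resolves to the enclosing declaration at depth 0
k = 36


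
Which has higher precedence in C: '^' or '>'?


'>' is relational (level 7); '^' is bitwise XOR (level 4)
Higher level binds tighter
'>' has higher precedence than '^'


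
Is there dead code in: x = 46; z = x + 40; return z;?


x is read by z's definition; z is returned
No dead code


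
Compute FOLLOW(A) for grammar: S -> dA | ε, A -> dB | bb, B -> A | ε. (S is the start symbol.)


$ ∈ FOLLOW(S). For each A -> αBβ: add FIRST(β)\{ε} to FOLLOW(B); if β nullable, add FOLLOW(A).
FOLLOW(A) = {$}


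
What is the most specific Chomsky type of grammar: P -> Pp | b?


Left-linear: every RHS is a terminal or one nonterminal followed by a terminal
Classification: Type 3 (Regular)


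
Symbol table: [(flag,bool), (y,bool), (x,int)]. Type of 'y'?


Lookup 'y' → type bool


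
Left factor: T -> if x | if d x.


Common prefix: 'if'
Factored: T -> if T', T' -> x | d x


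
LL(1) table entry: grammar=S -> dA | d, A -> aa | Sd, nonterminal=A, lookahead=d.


For [A, d]: 'd' ∈ FIRST(Sd)
Entry: A -> Sd


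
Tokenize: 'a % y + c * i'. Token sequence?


Scan left to right, longest-match per lexeme
Tokens: ID(a), OP(%), ID(y), OP(+), ID(c), OP(*), ID(i)


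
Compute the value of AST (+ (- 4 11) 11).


Evaluate inner: (- 4 11) = -7
Evaluate root: (+ -7 11) = 4
Result: 4


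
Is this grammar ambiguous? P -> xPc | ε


balanced x^n…c^n: each string has a unique parse
Unambiguous


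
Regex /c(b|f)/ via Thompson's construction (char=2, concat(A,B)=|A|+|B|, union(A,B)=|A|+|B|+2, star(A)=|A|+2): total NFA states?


Syntax tree has 3 char leaf(s), 1 union(s), 0 star(s)
chars contribute 3×2 = 6; each union adds +2; each star adds +2
Total: 6 + 2 + 0 = 8 states


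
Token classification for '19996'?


Pattern: digits only
Type: INTEGER_LITERAL


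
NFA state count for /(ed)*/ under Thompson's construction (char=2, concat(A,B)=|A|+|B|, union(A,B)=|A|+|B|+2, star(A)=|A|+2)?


Syntax tree has 2 char leaf(s), 0 union(s), 1 star(s)
chars contribute 2×2 = 4; each union adds +2; each star adds +2
Total: 4 + 0 + 2 = 6 states


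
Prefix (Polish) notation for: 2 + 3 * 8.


'*' binds tighter: tree is (+ 2 (* 3 8))
Prefix: + 2 * 3 8


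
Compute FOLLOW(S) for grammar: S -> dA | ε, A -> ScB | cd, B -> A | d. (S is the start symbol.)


$ ∈ FOLLOW(S). For each A -> αBβ: add FIRST(β)\{ε} to FOLLOW(B); if β nullable, add FOLLOW(A).
FOLLOW(S) = {$, c}


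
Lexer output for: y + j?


Scan left to right, longest-match per lexeme
Tokens: ID(y), OP(+), ID(j)


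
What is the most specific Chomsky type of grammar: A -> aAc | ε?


Single nonterminal LHS, but a^n c^n is not regular
Classification: Type 2 (Context-Free)


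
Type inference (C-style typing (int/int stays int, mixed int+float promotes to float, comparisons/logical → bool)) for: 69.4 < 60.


Operand types: float < int
Rule: comparison yields bool
Result type: bool


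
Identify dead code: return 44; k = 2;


statement follows a return and is unreachable
Dead: 'k = 2'


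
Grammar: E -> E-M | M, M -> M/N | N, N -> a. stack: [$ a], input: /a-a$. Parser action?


'a' on top is the handle for N -> a
Action: reduce (N -> a)


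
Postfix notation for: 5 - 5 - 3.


Left to right (same or higher precedence on left)
Postfix: 5 5 - 3 -


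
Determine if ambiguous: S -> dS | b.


right-linear, alternatives start with distinct terminals 'd' vs 'b': unique leftmost derivation
Unambiguous


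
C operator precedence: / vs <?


'/' is multiplicative (level 10); '<' is relational (level 7)
Higher level binds tighter
'/' has higher precedence than '<'


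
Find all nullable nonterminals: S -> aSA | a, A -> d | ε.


A nonterminal is nullable iff some alternative derives ε (directly, or every symbol in it is nullable)
Nullable: {A}


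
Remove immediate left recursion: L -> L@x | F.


Left-recursive alternatives: L@x; non-recursive: F
Introduce L': L -> FL', L' -> @xL' | ε


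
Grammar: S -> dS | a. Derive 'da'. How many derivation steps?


Derivation: S => dS => da
Steps: 2


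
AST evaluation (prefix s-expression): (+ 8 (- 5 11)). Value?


Evaluate inner: (- 5 11) = -6
Evaluate root: (+ 8 -6) = 2
Result: 2


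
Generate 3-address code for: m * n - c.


Break into single-operator statements:
t1 = m * n
t2 = t1 - c


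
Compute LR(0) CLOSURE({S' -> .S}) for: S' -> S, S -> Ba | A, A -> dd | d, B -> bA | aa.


Start: S' -> .S
For each item with dot before a nonterminal B, add B -> .γ for every B-production
Closure: [S' -> .S, S -> .Ba, S -> .A, B -> .bA, B -> .aa, A -> .dd, A -> .d]


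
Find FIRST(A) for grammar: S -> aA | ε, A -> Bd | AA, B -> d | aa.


Per alternative of A: FIRST(Bd) = {a, d}; FIRST(AA) = {a, d}
FIRST(A) = {a, d}


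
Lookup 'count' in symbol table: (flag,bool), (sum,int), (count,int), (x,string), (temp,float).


Lookup 'count' → type int


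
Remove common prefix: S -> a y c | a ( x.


Common prefix: 'a'
Factored: S -> a S', S' -> y c | ( x


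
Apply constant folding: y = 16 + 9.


16 + 9 = 25 at compile time
Optimized: y = 25


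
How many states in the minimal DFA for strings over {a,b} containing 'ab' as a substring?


KMP-style automaton: 2 progress states + 1 absorbing accept = 3
Minimal DFA: 3 states


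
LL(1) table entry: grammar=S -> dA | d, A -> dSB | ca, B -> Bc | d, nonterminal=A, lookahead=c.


For [A, c]: 'c' ∈ FIRST(ca)
Entry: A -> ca


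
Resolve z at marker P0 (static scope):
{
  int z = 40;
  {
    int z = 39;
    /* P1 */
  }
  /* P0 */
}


z declared in the same block as P0
z = 40


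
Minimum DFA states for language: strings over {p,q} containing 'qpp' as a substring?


KMP-style automaton: 3 progress states + 1 absorbing accept = 4
Minimal DFA: 4 states


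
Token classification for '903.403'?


Pattern: digits with a decimal point
Type: FLOAT_LITERAL


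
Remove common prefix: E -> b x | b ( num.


Common prefix: 'b'
Factored: E -> b E', E' -> x | ( num


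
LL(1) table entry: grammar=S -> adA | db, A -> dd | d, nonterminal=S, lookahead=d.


For [S, d]: 'd' ∈ FIRST(db)
Entry: S -> db


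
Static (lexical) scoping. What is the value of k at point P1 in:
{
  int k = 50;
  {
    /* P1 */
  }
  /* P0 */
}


P1's block does not declare k; resolves to the enclosing declaration at depth 0
k = 50


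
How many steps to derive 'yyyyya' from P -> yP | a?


Derivation: P => yP => yyP => yyyP => yyyyP => yyyyyP => yyyyya
Steps: 6


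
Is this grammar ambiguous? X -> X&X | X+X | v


'v&v+v' has two parse trees (no precedence encoded between & and +)
Ambiguous


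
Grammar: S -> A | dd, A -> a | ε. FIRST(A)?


Per alternative of A: FIRST(a) = {a}; FIRST(ε) = {ε}
FIRST(A) = {a, ε}


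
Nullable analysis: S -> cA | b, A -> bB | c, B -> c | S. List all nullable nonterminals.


A nonterminal is nullable iff some alternative derives ε (directly, or every symbol in it is nullable)
Nullable: {}


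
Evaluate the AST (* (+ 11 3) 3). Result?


Evaluate inner: (+ 11 3) = 14
Evaluate root: (* 14 3) = 42
Result: 42


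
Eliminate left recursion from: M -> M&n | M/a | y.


Left-recursive alternatives: M&n, M/a; non-recursive: y
Introduce M': M -> yM', M' -> &nM' | /aM' | ε


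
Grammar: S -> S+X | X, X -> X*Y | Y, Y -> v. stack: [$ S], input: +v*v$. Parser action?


shift '+' to continue S -> S+X
Action: shift


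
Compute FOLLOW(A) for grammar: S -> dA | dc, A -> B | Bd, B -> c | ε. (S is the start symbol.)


$ ∈ FOLLOW(S). For each A -> αBβ: add FIRST(β)\{ε} to FOLLOW(B); if β nullable, add FOLLOW(A).
FOLLOW(A) = {$}


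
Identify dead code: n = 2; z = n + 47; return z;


n is read by z's definition; z is returned
No dead code


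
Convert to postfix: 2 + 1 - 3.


Left to right (same or higher precedence on left)
Postfix: 2 1 + 3 -


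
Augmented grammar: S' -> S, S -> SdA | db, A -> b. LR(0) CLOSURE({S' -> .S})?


Start: S' -> .S
For each item with dot before a nonterminal B, add B -> .γ for every B-production
Closure: [S' -> .S, S -> .SdA, S -> .db]


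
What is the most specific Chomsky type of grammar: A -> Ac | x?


Left-linear: every RHS is a terminal or one nonterminal followed by a terminal
Classification: Type 3 (Regular)


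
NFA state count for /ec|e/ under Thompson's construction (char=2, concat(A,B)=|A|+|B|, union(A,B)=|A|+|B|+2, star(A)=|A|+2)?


Syntax tree has 3 char leaf(s), 1 union(s), 0 star(s)
chars contribute 3×2 = 6; each union adds +2; each star adds +2
Total: 6 + 2 + 0 = 8 states


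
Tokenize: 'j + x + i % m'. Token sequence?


Scan left to right, longest-match per lexeme
Tokens: ID(j), OP(+), ID(x), OP(+), ID(i), OP(%), ID(m)


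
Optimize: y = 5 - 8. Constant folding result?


5 - 8 = -3 at compile time
Optimized: y = -3


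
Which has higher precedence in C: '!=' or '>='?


'>=' is relational (level 7); '!=' is equality (level 6)
Higher level binds tighter
'>=' has higher precedence than '!='


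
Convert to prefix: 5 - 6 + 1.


left-to-right (same/higher precedence on left): tree is (+ (- 5 6) 1)
Prefix: + - 5 6 1


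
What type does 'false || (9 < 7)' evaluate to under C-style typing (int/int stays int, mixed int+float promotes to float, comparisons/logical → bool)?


Operand types: bool || bool
Rule: logical operators take bool operands and yield bool
Result type: bool


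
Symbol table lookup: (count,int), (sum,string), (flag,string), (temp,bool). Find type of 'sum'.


Lookup 'sum' → type string


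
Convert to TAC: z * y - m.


Break into single-operator statements:
t1 = z * y
t2 = t1 - m


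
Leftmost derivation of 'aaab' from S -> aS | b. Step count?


Derivation: S => aS => aaS => aaaS => aaab
Steps: 4


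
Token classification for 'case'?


Pattern: reserved word
Type: KEYWORD


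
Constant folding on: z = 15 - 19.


15 - 19 = -4 at compile time
Optimized: z = -4


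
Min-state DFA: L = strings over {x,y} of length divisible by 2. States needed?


Track length mod 2: states 0..1, accept at 0
Minimal DFA: 2 states


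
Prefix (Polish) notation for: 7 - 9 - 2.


left-to-right (same/higher precedence on left): tree is (- (- 7 9) 2)
Prefix: - - 7 9 2


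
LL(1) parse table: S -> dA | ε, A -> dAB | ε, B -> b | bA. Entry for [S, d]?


For [S, d]: 'd' ∈ FIRST(dA)
Entry: S -> dA


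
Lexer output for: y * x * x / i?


Scan left to right, longest-match per lexeme
Tokens: ID(y), OP(*), ID(x), OP(*), ID(x), OP(/), ID(i)


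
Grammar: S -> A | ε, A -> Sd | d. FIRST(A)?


Per alternative of A: FIRST(Sd) = {d}; FIRST(d) = {d}
FIRST(A) = {d}


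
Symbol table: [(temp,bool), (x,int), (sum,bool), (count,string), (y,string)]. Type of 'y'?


Lookup 'y' → type string


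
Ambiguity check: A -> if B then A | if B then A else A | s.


dangling else: 'if B then if B then s else s' parses two ways
Ambiguous


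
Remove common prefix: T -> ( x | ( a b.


Common prefix: '('
Factored: T -> ( T', T' -> x | a b


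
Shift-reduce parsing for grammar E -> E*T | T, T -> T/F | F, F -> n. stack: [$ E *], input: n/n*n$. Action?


no handle ('E*' is not any RHS); shift 'n'
Action: shift


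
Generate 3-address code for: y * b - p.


Break into single-operator statements:
t1 = y * b
t2 = t1 - p


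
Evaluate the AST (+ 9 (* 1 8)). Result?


Evaluate inner: (* 1 8) = 8
Evaluate root: (+ 9 8) = 17
Result: 17


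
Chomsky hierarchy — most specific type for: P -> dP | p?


Right-linear: every RHS is a terminal or a terminal followed by one nonterminal
Classification: Type 3 (Regular)


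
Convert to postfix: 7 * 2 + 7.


Left to right (same or higher precedence on left)
Postfix: 7 2 * 7 +


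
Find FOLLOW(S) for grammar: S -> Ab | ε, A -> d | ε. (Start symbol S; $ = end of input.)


$ ∈ FOLLOW(S). For each A -> αBβ: add FIRST(β)\{ε} to FOLLOW(B); if β nullable, add FOLLOW(A).
FOLLOW(S) = {$}


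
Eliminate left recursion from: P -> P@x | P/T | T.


Left-recursive alternatives: P@x, P/T; non-recursive: T
Introduce P': P -> TP', P' -> @xP' | /TP' | ε


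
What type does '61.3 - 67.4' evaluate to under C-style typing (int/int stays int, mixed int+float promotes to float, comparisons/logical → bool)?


Operand types: float - float
Rule: mixed int/float promotes to float; int/int stays int
Result type: float


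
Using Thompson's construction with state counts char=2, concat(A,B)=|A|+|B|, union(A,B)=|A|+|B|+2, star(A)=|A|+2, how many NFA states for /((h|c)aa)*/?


Syntax tree has 4 char leaf(s), 1 union(s), 1 star(s)
chars contribute 4×2 = 8; each union adds +2; each star adds +2
Total: 8 + 2 + 2 = 12 states


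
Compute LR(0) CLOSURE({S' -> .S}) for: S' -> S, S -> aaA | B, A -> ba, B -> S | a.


Start: S' -> .S
For each item with dot before a nonterminal B, add B -> .γ for every B-production
Closure: [S' -> .S, S -> .aaA, S -> .B, B -> .S, B -> .a]


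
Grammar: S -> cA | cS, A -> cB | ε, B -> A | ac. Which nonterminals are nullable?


A nonterminal is nullable iff some alternative derives ε (directly, or every symbol in it is nullable)
Nullable: {A, B}


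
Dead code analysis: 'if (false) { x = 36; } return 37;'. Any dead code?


condition is constant false, so the whole block is unreachable
Dead: 'if (false) { x = 36; }'


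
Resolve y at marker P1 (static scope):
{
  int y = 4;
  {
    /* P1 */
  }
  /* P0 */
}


P1's block does not declare y; resolves to the enclosing declaration at depth 0
y = 4


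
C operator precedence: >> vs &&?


'>>' is shift (level 8); '&&' is logical AND (level 2)
Higher level binds tighter
'>>' has higher precedence than '&&'


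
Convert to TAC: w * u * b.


Break into single-operator statements:
t1 = w * u
t2 = t1 * b


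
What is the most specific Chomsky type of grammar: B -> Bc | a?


Left-linear: every RHS is a terminal or one nonterminal followed by a terminal
Classification: Type 3 (Regular)


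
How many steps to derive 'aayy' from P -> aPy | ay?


Derivation: P => aPy => aayy
Steps: 2


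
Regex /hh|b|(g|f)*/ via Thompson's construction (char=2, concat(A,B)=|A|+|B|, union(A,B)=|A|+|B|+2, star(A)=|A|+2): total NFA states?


Syntax tree has 5 char leaf(s), 3 union(s), 1 star(s)
chars contribute 5×2 = 10; each union adds +2; each star adds +2
Total: 10 + 6 + 2 = 18 states


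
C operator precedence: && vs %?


'%' is multiplicative (level 10); '&&' is logical AND (level 2)
Higher level binds tighter
'%' has higher precedence than '&&'


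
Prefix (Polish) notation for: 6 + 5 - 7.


left-to-right (same/higher precedence on left): tree is (- (+ 6 5) 7)
Prefix: - + 6 5 7


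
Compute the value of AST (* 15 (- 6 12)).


Evaluate inner: (- 6 12) = -6
Evaluate root: (* 15 -6) = -90
Result: -90


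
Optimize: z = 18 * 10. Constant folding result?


18 * 10 = 180 at compile time
Optimized: z = 180


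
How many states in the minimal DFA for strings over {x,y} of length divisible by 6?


Track length mod 6: states 0..5, accept at 0
Minimal DFA: 6 states


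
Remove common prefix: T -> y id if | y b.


Common prefix: 'y'
Factored: T -> y T', T' -> id if | b


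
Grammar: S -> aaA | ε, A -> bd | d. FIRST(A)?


Per alternative of A: FIRST(bd) = {b}; FIRST(d) = {d}
FIRST(A) = {b, d}


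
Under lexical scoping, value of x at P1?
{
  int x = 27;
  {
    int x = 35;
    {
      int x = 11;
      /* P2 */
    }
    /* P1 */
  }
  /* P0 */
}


x declared in the same block as P1
x = 35


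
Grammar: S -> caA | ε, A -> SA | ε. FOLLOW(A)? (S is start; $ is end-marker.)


$ ∈ FOLLOW(S). For each A -> αBβ: add FIRST(β)\{ε} to FOLLOW(B); if β nullable, add FOLLOW(A).
FOLLOW(A) = {$, c}


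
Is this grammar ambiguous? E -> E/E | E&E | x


'x/x&x' has two parse trees (no precedence encoded between / and &)
Ambiguous


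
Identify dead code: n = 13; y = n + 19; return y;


n is read by y's definition; y is returned
No dead code


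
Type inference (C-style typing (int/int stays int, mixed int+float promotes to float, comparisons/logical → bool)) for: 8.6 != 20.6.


Operand types: float != float
Rule: comparison yields bool
Result type: bool


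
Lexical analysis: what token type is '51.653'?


Pattern: digits with a decimal point
Type: FLOAT_LITERAL


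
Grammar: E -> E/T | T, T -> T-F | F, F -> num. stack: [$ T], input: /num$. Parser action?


lookahead ∉ {-} so T won't extend; reduce E -> T
Action: reduce (E -> T)


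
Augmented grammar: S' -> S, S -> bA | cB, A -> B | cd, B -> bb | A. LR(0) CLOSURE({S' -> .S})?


Start: S' -> .S
For each item with dot before a nonterminal B, add B -> .γ for every B-production
Closure: [S' -> .S, S -> .bA, S -> .cB]


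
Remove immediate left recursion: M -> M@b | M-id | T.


Left-recursive alternatives: M@b, M-id; non-recursive: T
Introduce M': M -> TM', M' -> @bM' | -idM' | ε


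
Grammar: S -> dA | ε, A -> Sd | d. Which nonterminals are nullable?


A nonterminal is nullable iff some alternative derives ε (directly, or every symbol in it is nullable)
Nullable: {S}


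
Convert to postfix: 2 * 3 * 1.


Left to right (same or higher precedence on left)
Postfix: 2 3 * 1 *


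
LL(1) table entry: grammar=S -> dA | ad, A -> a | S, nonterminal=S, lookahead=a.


For [S, a]: 'a' ∈ FIRST(ad)
Entry: S -> ad


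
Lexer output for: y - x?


Scan left to right, longest-match per lexeme
Tokens: ID(y), OP(-), ID(x)


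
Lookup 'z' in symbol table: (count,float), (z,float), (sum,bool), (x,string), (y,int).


Lookup 'z' → type float


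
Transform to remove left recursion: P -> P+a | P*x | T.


Left-recursive alternatives: P+a, P*x; non-recursive: T
Introduce P': P -> TP', P' -> +aP' | *xP' | ε


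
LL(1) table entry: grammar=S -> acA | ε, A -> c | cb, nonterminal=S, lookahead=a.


For [S, a]: 'a' ∈ FIRST(acA)
Entry: S -> acA


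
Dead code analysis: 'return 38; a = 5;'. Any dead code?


statement follows a return and is unreachable
Dead: 'a = 5'


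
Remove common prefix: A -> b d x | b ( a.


Common prefix: 'b'
Factored: A -> b A', A' -> d x | ( a


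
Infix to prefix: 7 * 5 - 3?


left-to-right (same/higher precedence on left): tree is (- (* 7 5) 3)
Prefix: - * 7 5 3


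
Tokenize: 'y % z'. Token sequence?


Scan left to right, longest-match per lexeme
Tokens: ID(y), OP(%), ID(z)


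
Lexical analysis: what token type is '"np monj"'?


Pattern: double-quoted sequence
Type: STRING_LITERAL


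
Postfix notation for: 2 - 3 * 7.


* has higher precedence, evaluate 3*7 first
Postfix: 2 3 7 * -


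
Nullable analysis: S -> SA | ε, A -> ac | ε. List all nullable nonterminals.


A nonterminal is nullable iff some alternative derives ε (directly, or every symbol in it is nullable)
Nullable: {A, S}


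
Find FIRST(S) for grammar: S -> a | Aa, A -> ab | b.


Per alternative of S: FIRST(a) = {a}; FIRST(Aa) = {a, b}
FIRST(S) = {a, b}


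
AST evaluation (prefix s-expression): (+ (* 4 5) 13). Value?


Evaluate inner: (* 4 5) = 20
Evaluate root: (+ 20 13) = 33
Result: 33


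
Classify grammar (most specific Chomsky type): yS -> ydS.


LHS has context (more than one symbol) and |LHS| ≤ |RHS|
Classification: Type 1 (Context-Sensitive)


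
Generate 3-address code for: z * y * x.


Break into single-operator statements:
t1 = z * y
t2 = t1 * x


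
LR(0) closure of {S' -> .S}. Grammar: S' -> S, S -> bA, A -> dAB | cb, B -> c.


Start: S' -> .S
For each item with dot before a nonterminal B, add B -> .γ for every B-production
Closure: [S' -> .S, S -> .bA]


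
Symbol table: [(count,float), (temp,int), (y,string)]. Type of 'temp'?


Lookup 'temp' → type int


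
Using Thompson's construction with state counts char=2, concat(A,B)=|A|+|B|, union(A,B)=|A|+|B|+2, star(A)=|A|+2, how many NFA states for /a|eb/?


Syntax tree has 3 char leaf(s), 1 union(s), 0 star(s)
chars contribute 3×2 = 6; each union adds +2; each star adds +2
Total: 6 + 2 + 0 = 8 states


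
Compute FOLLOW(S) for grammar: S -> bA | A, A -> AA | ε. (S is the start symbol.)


$ ∈ FOLLOW(S). For each A -> αBβ: add FIRST(β)\{ε} to FOLLOW(B); if β nullable, add FOLLOW(A).
FOLLOW(S) = {$}


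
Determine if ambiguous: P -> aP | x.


right-linear, alternatives start with distinct terminals 'a' vs 'x': unique leftmost derivation
Unambiguous


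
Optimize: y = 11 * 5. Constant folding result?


11 * 5 = 55 at compile time
Optimized: y = 55


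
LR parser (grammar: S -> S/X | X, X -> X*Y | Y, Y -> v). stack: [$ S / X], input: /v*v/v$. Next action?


handle 'S/X' on top; lookahead ∈ FOLLOW(S) = {/, $}
Action: reduce (S -> S/X)


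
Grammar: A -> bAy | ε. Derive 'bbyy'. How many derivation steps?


Derivation: A => bAy => bbAyy => bbyy
Steps: 3


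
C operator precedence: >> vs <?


'>>' is shift (level 8); '<' is relational (level 7)
Higher level binds tighter
'>>' has higher precedence than '<'


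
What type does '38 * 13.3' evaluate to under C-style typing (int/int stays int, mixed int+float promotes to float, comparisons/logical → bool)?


Operand types: int * float
Rule: mixed int/float promotes to float; int/int stays int
Result type: float


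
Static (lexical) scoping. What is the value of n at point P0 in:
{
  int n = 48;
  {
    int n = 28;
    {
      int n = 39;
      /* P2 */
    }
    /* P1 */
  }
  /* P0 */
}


n declared in the same block as P0
n = 48
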